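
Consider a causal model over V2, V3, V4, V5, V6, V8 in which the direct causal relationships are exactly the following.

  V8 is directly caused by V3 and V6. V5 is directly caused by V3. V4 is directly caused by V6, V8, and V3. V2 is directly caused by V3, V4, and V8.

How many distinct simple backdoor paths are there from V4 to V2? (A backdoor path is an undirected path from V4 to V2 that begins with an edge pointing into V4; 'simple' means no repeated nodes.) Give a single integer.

6

A backdoor path from V4 to V2 is any simple undirected path whose first edge points into V4 (i.e. leaves V4 via a parent).
Parents of V4: {V3, V6, V8}.
Enumerating:
  P1: V4 <- V6 -> V8 <- V3 -> V2
  P2: V4 <- V6 -> V8 -> V2
  P3: V4 <- V3 -> V8 -> V2
  P4: V4 <- V3 -> V2
  P5: V4 <- V8 <- V3 -> V2
  P6: V4 <- V8 -> V2
That exhausts the simple backdoor paths. Count: 6.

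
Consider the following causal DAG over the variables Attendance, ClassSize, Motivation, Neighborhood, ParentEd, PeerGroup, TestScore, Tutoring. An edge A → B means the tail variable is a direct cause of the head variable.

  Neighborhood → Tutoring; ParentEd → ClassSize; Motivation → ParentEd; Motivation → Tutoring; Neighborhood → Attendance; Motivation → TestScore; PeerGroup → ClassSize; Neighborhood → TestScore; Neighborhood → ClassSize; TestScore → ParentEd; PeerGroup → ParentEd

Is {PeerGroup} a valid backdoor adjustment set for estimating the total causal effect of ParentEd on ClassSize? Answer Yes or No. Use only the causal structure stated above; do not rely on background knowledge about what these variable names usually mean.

No

Backdoor paths from ParentEd to ClassSize (paths whose first edge points into ParentEd):
  P1: ParentEd <- PeerGroup -> ClassSize
  P2: ParentEd <- Motivation -> TestScore <- Neighborhood -> ClassSize
  P3: ParentEd <- Motivation -> Tutoring <- Neighborhood -> ClassSize
  P4: ParentEd <- TestScore <- Neighborhood -> ClassSize
  P5: ParentEd <- TestScore <- Motivation -> Tutoring <- Neighborhood -> ClassSize
Condition 1 (no descendant of ParentEd in the set): holds — descendants of ParentEd are {ClassSize}; none are in {PeerGroup}.
Condition 2 (every backdoor path blocked by {PeerGroup}):
  P1: blocked at fork node PeerGroup ∈ conditioning set.
  P2: blocked at collider TestScore (neither it nor any descendant is in the conditioning set).
  P3: blocked at collider Tutoring (neither it nor any descendant is in the conditioning set).
  P4: open — no interior node is in the conditioning set.
  P5: blocked at collider Tutoring (neither it nor any descendant is in the conditioning set).
{PeerGroup} does not satisfy the backdoor criterion.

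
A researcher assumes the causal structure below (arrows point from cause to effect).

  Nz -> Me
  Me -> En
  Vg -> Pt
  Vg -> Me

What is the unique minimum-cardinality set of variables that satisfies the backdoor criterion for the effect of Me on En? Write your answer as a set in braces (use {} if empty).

{}

Variables eligible for adjustment (non-descendants of Me, excluding Me and En): {Nz, Pt, Vg}.
Backdoor paths from Me to En:
  (none)
With no backdoor paths the empty set already satisfies the criterion, and it is trivially minimal.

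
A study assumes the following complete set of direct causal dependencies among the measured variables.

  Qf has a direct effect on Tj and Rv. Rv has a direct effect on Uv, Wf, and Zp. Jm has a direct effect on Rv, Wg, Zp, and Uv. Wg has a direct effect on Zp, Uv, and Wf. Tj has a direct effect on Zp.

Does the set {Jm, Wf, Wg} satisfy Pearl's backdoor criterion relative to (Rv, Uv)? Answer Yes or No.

Backdoor paths from Rv to Uv (paths whose first edge points into Rv):
  P1: Rv <- Qf -> Tj -> Zp <- Jm -> Wg -> Uv
  P2: Rv <- Qf -> Tj -> Zp <- Jm -> Uv
  P3: Rv <- Qf -> Tj -> Zp <- Wg <- Jm -> Uv
  P4: Rv <- Qf -> Tj -> Zp <- Wg -> Uv
  P5: Rv <- Jm -> Wg -> Uv
  P6: Rv <- Jm -> Zp <- Wg -> Uv
  P7: Rv <- Jm -> Uv
Condition 1 (no descendant of Rv in the set): FAILS — Wf is a descendant of Rv.
Condition 2 (every backdoor path blocked by {Jm, Wf, Wg}):
  P1: blocked at collider Zp (neither it nor any descendant is in the conditioning set).
  P2: blocked at collider Zp (neither it nor any descendant is in the conditioning set).
  P3: blocked at collider Zp (neither it nor any descendant is in the conditioning set).
  P4: blocked at collider Zp (neither it nor any descendant is in the conditioning set).
  P5: blocked at fork node Jm ∈ conditioning set.
  P6: blocked at fork node Jm ∈ conditioning set.
  P7: blocked at fork node Jm ∈ conditioning set.
{Jm, Wf, Wg} does not satisfy the backdoor criterion.

No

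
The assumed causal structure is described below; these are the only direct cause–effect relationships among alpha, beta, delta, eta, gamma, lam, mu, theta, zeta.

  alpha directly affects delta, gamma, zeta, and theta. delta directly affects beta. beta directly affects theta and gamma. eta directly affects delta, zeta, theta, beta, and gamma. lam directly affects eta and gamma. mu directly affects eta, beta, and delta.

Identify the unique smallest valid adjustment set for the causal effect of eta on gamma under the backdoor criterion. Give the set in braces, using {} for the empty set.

Variables eligible for adjustment (non-descendants of eta, excluding eta and gamma): {alpha, lam, mu}.
Backdoor paths from eta to gamma:
  P1: eta <- lam -> gamma
  P2: eta <- mu -> delta <- alpha -> gamma
  P3: eta <- mu -> delta <- alpha -> theta <- beta -> gamma
  P4: eta <- mu -> delta -> beta -> gamma
  P5: eta <- mu -> delta -> beta -> theta <- alpha -> gamma
  P6: eta <- mu -> beta <- delta <- alpha -> gamma
  P7: eta <- mu -> beta -> gamma
  P8: eta <- mu -> beta -> theta <- alpha -> gamma
The empty set is not sufficient: P1 (eta <- lam -> gamma) has no collider blocking it and no conditioned non-collider, so it is open.
Try {lam, mu}:
  P1: blocked at fork node lam ∈ conditioning set.
  P2: blocked at fork node mu ∈ conditioning set.
  P3: blocked at fork node mu ∈ conditioning set.
  P4: blocked at fork node mu ∈ conditioning set.
  P5: blocked at fork node mu ∈ conditioning set.
  P6: blocked at fork node mu ∈ conditioning set.
  P7: blocked at fork node mu ∈ conditioning set.
  P8: blocked at fork node mu ∈ conditioning set.
{lam, mu} contains no descendant of eta and blocks every backdoor path.
Every element of {lam, mu} is needed (dropping lam leaves P1 open; dropping mu leaves P4 open), so no proper subset is valid.
Among all size-2 subsets of the eligible variables, only {lam, mu} blocks every backdoor path, so it is the unique smallest valid adjustment set.

{lam, mu}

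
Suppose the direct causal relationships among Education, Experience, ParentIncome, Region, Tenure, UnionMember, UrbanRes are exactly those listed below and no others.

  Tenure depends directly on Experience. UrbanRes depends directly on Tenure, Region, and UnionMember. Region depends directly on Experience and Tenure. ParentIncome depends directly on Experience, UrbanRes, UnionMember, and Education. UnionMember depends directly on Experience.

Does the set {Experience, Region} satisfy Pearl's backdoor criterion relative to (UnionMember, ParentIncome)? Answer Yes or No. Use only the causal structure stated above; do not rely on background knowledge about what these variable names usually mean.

Yes

Backdoor paths from UnionMember to ParentIncome (paths whose first edge points into UnionMember):
  P1: UnionMember <- Experience -> Tenure -> Region -> UrbanRes -> ParentIncome
  P2: UnionMember <- Experience -> Tenure -> UrbanRes -> ParentIncome
  P3: UnionMember <- Experience -> Region <- Tenure -> UrbanRes -> ParentIncome
  P4: UnionMember <- Experience -> Region -> UrbanRes -> ParentIncome
  P5: UnionMember <- Experience -> ParentIncome
Condition 1 (no descendant of UnionMember in the set): holds — descendants of UnionMember are {ParentIncome, UrbanRes}; none are in {Experience, Region}.
Condition 2 (every backdoor path blocked by {Experience, Region}):
  P1: blocked at fork node Experience ∈ conditioning set.
  P2: blocked at fork node Experience ∈ conditioning set.
  P3: blocked at fork node Experience ∈ conditioning set.
  P4: blocked at fork node Experience ∈ conditioning set.
  P5: blocked at fork node Experience ∈ conditioning set.
{Experience, Region} satisfies the backdoor criterion.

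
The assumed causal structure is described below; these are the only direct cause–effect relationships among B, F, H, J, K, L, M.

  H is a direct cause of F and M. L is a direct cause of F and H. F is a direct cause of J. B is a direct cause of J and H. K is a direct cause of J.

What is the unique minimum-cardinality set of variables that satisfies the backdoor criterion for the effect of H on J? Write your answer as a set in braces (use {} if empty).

{B, L}

Variables eligible for adjustment (non-descendants of H, excluding H and J): {B, K, L}.
Backdoor paths from H to J:
  P1: H <- B -> J
  P2: H <- L -> F -> J
The empty set is not sufficient: P1 (H <- B -> J) has no collider blocking it and no conditioned non-collider, so it is open.
Try {B, L}:
  P1: blocked at fork node B ∈ conditioning set.
  P2: blocked at fork node L ∈ conditioning set.
{B, L} contains no descendant of H and blocks every backdoor path.
Every element of {B, L} is needed (dropping B leaves P1 open; dropping L leaves P2 open), so no proper subset is valid.
Among all size-2 subsets of the eligible variables, only {B, L} blocks every backdoor path, so it is the unique smallest valid adjustment set.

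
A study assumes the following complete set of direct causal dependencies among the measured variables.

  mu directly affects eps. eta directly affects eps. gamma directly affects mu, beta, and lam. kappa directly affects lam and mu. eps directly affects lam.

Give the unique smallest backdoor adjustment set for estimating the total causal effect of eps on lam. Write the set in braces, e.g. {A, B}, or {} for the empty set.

{mu}

Variables eligible for adjustment (non-descendants of eps, excluding eps and lam): {beta, eta, gamma, kappa, mu}.
Backdoor paths from eps to lam:
  P1: eps <- mu <- kappa -> lam
  P2: eps <- mu <- gamma -> lam
The empty set is not sufficient: P1 (eps <- mu <- kappa -> lam) has no collider blocking it and no conditioned non-collider, so it is open.
Try {mu}:
  P1: blocked at chain node mu ∈ conditioning set.
  P2: blocked at chain node mu ∈ conditioning set.
{mu} contains no descendant of eps and blocks every backdoor path.
No other singleton works — e.g. {kappa} leaves P2 open — so {mu} is the unique smallest valid adjustment set.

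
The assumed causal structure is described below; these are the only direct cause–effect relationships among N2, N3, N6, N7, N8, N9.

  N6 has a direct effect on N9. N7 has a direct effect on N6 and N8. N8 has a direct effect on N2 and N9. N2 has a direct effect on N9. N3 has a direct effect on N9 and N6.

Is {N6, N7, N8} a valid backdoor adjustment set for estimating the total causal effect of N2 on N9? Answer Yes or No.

Backdoor paths from N2 to N9 (paths whose first edge points into N2):
  P1: N2 <- N8 <- N7 -> N6 <- N3 -> N9
  P2: N2 <- N8 <- N7 -> N6 -> N9
  P3: N2 <- N8 -> N9
Condition 1 (no descendant of N2 in the set): holds — descendants of N2 are {N9}; none are in {N6, N7, N8}.
Condition 2 (every backdoor path blocked by {N6, N7, N8}):
  P1: blocked at chain node N8 ∈ conditioning set.
  P2: blocked at chain node N8 ∈ conditioning set.
  P3: blocked at fork node N8 ∈ conditioning set.
{N6, N7, N8} satisfies the backdoor criterion.

Yes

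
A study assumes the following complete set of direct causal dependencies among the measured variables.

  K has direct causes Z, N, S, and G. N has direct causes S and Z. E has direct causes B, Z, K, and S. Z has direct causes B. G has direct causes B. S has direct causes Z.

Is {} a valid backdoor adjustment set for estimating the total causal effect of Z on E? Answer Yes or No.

No

Backdoor paths from Z to E (paths whose first edge points into Z):
  P1: Z <- B -> G -> K <- S -> E
  P2: Z <- B -> G -> K <- N <- S -> E
  P3: Z <- B -> G -> K -> E
  P4: Z <- B -> E
Condition 1 (no descendant of Z in the set): holds — descendants of Z are {E, K, N, S}; none are in {}.
Condition 2 (every backdoor path blocked by {}):
  P1: blocked at collider K (neither it nor any descendant is in the conditioning set).
  P2: blocked at collider K (neither it nor any descendant is in the conditioning set).
  P3: open — no interior node is in the conditioning set.
  P4: open — no interior node is in the conditioning set.
{} does not satisfy the backdoor criterion.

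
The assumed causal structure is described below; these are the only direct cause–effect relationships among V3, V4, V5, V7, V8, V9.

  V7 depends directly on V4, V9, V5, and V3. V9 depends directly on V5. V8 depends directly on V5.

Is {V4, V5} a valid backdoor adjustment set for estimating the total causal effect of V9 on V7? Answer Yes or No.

Backdoor paths from V9 to V7 (paths whose first edge points into V9):
  P1: V9 <- V5 -> V7
Condition 1 (no descendant of V9 in the set): holds — descendants of V9 are {V7}; none are in {V4, V5}.
Condition 2 (every backdoor path blocked by {V4, V5}):
  P1: blocked at fork node V5 ∈ conditioning set.
{V4, V5} satisfies the backdoor criterion.

Yes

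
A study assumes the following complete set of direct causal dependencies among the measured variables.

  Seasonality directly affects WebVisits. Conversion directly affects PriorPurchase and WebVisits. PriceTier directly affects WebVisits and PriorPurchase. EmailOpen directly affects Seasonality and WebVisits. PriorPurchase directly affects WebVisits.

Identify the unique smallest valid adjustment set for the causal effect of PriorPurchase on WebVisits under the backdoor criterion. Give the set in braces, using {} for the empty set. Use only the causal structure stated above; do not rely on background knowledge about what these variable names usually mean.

Variables eligible for adjustment (non-descendants of PriorPurchase, excluding PriorPurchase and WebVisits): {Conversion, EmailOpen, PriceTier, Seasonality}.
Backdoor paths from PriorPurchase to WebVisits:
  P1: PriorPurchase <- Conversion -> WebVisits
  P2: PriorPurchase <- PriceTier -> WebVisits
The empty set is not sufficient: P1 (PriorPurchase <- Conversion -> WebVisits) has no collider blocking it and no conditioned non-collider, so it is open.
Try {Conversion, PriceTier}:
  P1: blocked at fork node Conversion ∈ conditioning set.
  P2: blocked at fork node PriceTier ∈ conditioning set.
{Conversion, PriceTier} contains no descendant of PriorPurchase and blocks every backdoor path.
Every element of {Conversion, PriceTier} is needed (dropping Conversion leaves P1 open; dropping PriceTier leaves P2 open), so no proper subset is valid.
Among all size-2 subsets of the eligible variables, only {Conversion, PriceTier} blocks every backdoor path, so it is the unique smallest valid adjustment set.

{Conversion, PriceTier}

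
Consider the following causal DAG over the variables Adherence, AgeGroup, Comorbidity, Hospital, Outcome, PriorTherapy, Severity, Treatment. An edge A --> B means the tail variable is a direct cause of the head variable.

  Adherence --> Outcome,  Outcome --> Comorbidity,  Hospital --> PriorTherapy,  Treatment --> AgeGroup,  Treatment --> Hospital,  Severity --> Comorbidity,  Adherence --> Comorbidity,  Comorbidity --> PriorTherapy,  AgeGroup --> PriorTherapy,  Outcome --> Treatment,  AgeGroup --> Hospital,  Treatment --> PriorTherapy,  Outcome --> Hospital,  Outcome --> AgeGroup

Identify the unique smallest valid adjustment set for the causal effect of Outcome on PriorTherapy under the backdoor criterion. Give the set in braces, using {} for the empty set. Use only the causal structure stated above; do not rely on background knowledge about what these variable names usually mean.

{Adherence}

Variables eligible for adjustment (non-descendants of Outcome, excluding Outcome and PriorTherapy): {Adherence, Severity}.
Backdoor paths from Outcome to PriorTherapy:
  P1: Outcome <- Adherence -> Comorbidity -> PriorTherapy
The empty set is not sufficient: P1 (Outcome <- Adherence -> Comorbidity -> PriorTherapy) has no collider blocking it and no conditioned non-collider, so it is open.
Try {Adherence}:
  P1: blocked at fork node Adherence ∈ conditioning set.
{Adherence} contains no descendant of Outcome and blocks every backdoor path.
No other singleton works — e.g. {Severity} leaves P1 open — so {Adherence} is the unique smallest valid adjustment set.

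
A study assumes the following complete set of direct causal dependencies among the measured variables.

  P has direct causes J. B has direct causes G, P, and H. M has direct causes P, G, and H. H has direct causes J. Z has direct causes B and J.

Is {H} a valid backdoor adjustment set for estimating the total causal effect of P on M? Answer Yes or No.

Backdoor paths from P to M (paths whose first edge points into P):
  P1: P <- J -> H -> M
  P2: P <- J -> H -> B <- G -> M
  P3: P <- J -> Z <- B <- G -> M
  P4: P <- J -> Z <- B <- H -> M
Condition 1 (no descendant of P in the set): holds — descendants of P are {B, M, Z}; none are in {H}.
Condition 2 (every backdoor path blocked by {H}):
  P1: blocked at chain node H ∈ conditioning set.
  P2: blocked at chain node H ∈ conditioning set.
  P3: blocked at collider Z (neither it nor any descendant is in the conditioning set).
  P4: blocked at collider Z (neither it nor any descendant is in the conditioning set).
{H} satisfies the backdoor criterion.

Yes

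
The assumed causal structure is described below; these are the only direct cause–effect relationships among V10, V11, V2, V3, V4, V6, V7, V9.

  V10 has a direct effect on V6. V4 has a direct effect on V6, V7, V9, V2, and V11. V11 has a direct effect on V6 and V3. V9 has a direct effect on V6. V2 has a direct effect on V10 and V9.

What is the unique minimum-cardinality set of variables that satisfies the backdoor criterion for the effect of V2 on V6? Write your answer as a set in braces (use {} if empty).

Variables eligible for adjustment (non-descendants of V2, excluding V2 and V6): {V11, V3, V4, V7}.
Backdoor paths from V2 to V6:
  P1: V2 <- V4 -> V11 -> V6
  P2: V2 <- V4 -> V9 -> V6
  P3: V2 <- V4 -> V6
The empty set is not sufficient: P1 (V2 <- V4 -> V11 -> V6) has no collider blocking it and no conditioned non-collider, so it is open.
Try {V4}:
  P1: blocked at fork node V4 ∈ conditioning set.
  P2: blocked at fork node V4 ∈ conditioning set.
  P3: blocked at fork node V4 ∈ conditioning set.
{V4} contains no descendant of V2 and blocks every backdoor path.
No other singleton works — e.g. {V11} leaves P2 open — so {V4} is the unique smallest valid adjustment set.

{V4}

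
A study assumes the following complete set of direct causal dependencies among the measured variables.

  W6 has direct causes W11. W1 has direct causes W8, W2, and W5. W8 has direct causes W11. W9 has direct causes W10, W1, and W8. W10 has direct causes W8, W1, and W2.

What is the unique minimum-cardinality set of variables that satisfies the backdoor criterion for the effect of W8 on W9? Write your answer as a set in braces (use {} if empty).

Variables eligible for adjustment (non-descendants of W8, excluding W8 and W9): {W11, W2, W5, W6}.
Backdoor paths from W8 to W9:
  (none)
With no backdoor paths the empty set already satisfies the criterion, and it is trivially minimal.

{}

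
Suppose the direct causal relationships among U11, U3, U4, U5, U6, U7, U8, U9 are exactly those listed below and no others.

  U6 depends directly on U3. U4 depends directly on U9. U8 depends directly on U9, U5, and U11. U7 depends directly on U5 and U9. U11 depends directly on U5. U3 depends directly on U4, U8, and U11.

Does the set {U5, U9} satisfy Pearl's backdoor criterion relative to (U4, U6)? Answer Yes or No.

Backdoor paths from U4 to U6 (paths whose first edge points into U4):
  P1: U4 <- U9 -> U8 <- U5 -> U11 -> U3 -> U6
  P2: U4 <- U9 -> U8 <- U11 -> U3 -> U6
  P3: U4 <- U9 -> U8 -> U3 -> U6
  P4: U4 <- U9 -> U7 <- U5 -> U11 -> U8 -> U3 -> U6
  P5: U4 <- U9 -> U7 <- U5 -> U11 -> U3 -> U6
  P6: U4 <- U9 -> U7 <- U5 -> U8 <- U11 -> U3 -> U6
  P7: U4 <- U9 -> U7 <- U5 -> U8 -> U3 -> U6
Condition 1 (no descendant of U4 in the set): holds — descendants of U4 are {U3, U6}; none are in {U5, U9}.
Condition 2 (every backdoor path blocked by {U5, U9}):
  P1: blocked at fork node U9 ∈ conditioning set.
  P2: blocked at fork node U9 ∈ conditioning set.
  P3: blocked at fork node U9 ∈ conditioning set.
  P4: blocked at fork node U9 ∈ conditioning set.
  P5: blocked at fork node U9 ∈ conditioning set.
  P6: blocked at fork node U9 ∈ conditioning set.
  P7: blocked at fork node U9 ∈ conditioning set.
{U5, U9} satisfies the backdoor criterion.

Yes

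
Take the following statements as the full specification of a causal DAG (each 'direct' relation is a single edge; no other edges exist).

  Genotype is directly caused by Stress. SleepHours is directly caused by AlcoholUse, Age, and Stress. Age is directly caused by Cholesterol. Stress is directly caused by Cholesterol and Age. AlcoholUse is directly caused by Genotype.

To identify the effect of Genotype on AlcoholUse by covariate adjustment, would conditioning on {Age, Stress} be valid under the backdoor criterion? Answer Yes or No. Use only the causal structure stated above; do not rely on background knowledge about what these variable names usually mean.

Backdoor paths from Genotype to AlcoholUse (paths whose first edge points into Genotype):
  P1: Genotype <- Stress <- Cholesterol -> Age -> SleepHours <- AlcoholUse
  P2: Genotype <- Stress <- Age -> SleepHours <- AlcoholUse
  P3: Genotype <- Stress -> SleepHours <- AlcoholUse
Condition 1 (no descendant of Genotype in the set): holds — descendants of Genotype are {AlcoholUse, SleepHours}; none are in {Age, Stress}.
Condition 2 (every backdoor path blocked by {Age, Stress}):
  P1: blocked at chain node Stress ∈ conditioning set.
  P2: blocked at chain node Stress ∈ conditioning set.
  P3: blocked at fork node Stress ∈ conditioning set.
{Age, Stress} satisfies the backdoor criterion.

Yes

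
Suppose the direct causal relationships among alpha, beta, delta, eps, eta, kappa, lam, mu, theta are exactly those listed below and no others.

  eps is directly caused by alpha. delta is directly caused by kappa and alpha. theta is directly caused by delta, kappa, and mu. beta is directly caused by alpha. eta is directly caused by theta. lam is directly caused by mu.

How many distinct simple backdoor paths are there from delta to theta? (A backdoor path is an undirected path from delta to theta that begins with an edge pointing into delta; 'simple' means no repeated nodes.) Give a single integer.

A backdoor path from delta to theta is any simple undirected path whose first edge points into delta (i.e. leaves delta via a parent).
Parents of delta: {alpha, kappa}.
Enumerating:
  P1: delta <- kappa -> theta
That exhausts the simple backdoor paths. Count: 1.

1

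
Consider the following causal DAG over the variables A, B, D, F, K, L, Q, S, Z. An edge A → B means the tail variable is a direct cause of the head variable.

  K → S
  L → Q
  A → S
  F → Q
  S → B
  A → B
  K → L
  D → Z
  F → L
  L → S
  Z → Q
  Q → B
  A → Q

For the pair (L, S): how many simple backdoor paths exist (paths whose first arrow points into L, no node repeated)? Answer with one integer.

5

A backdoor path from L to S is any simple undirected path whose first edge points into L (i.e. leaves L via a parent).
Parents of L: {F, K}.
Enumerating:
  P1: L <- F -> Q <- A -> S
  P2: L <- F -> Q <- A -> B <- S
  P3: L <- F -> Q -> B <- A -> S
  P4: L <- F -> Q -> B <- S
  P5: L <- K -> S
That exhausts the simple backdoor paths. Count: 5.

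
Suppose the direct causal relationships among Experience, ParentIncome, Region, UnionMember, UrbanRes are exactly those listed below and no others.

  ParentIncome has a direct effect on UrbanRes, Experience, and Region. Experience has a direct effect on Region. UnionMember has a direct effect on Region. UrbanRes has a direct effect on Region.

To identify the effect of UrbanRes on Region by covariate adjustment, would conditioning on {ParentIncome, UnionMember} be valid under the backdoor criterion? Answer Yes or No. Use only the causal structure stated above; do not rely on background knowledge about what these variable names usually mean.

Yes

Backdoor paths from UrbanRes to Region (paths whose first edge points into UrbanRes):
  P1: UrbanRes <- ParentIncome -> Experience -> Region
  P2: UrbanRes <- ParentIncome -> Region
Condition 1 (no descendant of UrbanRes in the set): holds — descendants of UrbanRes are {Region}; none are in {ParentIncome, UnionMember}.
Condition 2 (every backdoor path blocked by {ParentIncome, UnionMember}):
  P1: blocked at fork node ParentIncome ∈ conditioning set.
  P2: blocked at fork node ParentIncome ∈ conditioning set.
{ParentIncome, UnionMember} satisfies the backdoor criterion.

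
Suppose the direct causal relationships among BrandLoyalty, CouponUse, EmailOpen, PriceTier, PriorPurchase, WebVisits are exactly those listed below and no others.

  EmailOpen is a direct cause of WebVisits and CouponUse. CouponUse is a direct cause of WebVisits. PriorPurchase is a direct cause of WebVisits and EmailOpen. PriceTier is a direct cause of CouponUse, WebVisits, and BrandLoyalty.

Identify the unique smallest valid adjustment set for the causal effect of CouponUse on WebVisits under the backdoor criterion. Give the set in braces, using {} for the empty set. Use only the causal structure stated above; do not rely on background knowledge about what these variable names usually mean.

{EmailOpen, PriceTier}

Variables eligible for adjustment (non-descendants of CouponUse, excluding CouponUse and WebVisits): {BrandLoyalty, EmailOpen, PriceTier, PriorPurchase}.
Backdoor paths from CouponUse to WebVisits:
  P1: CouponUse <- PriceTier -> WebVisits
  P2: CouponUse <- EmailOpen <- PriorPurchase -> WebVisits
  P3: CouponUse <- EmailOpen -> WebVisits
The empty set is not sufficient: P1 (CouponUse <- PriceTier -> WebVisits) has no collider blocking it and no conditioned non-collider, so it is open.
Try {EmailOpen, PriceTier}:
  P1: blocked at fork node PriceTier ∈ conditioning set.
  P2: blocked at chain node EmailOpen ∈ conditioning set.
  P3: blocked at fork node EmailOpen ∈ conditioning set.
{EmailOpen, PriceTier} contains no descendant of CouponUse and blocks every backdoor path.
Every element of {EmailOpen, PriceTier} is needed (dropping EmailOpen leaves P2 open; dropping PriceTier leaves P1 open), so no proper subset is valid.
Among all size-2 subsets of the eligible variables, only {EmailOpen, PriceTier} blocks every backdoor path, so it is the unique smallest valid adjustment set.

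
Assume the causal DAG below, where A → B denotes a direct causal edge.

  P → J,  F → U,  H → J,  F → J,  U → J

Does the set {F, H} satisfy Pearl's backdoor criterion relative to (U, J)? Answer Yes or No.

Yes

Backdoor paths from U to J (paths whose first edge points into U):
  P1: U <- F -> J
Condition 1 (no descendant of U in the set): holds — descendants of U are {J}; none are in {F, H}.
Condition 2 (every backdoor path blocked by {F, H}):
  P1: blocked at fork node F ∈ conditioning set.
{F, H} satisfies the backdoor criterion.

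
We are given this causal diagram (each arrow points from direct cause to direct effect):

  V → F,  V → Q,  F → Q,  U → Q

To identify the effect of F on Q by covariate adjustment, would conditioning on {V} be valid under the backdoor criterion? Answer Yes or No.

Backdoor paths from F to Q (paths whose first edge points into F):
  P1: F <- V -> Q
Condition 1 (no descendant of F in the set): holds — descendants of F are {Q}; none are in {V}.
Condition 2 (every backdoor path blocked by {V}):
  P1: blocked at fork node V ∈ conditioning set.
{V} satisfies the backdoor criterion.

Yes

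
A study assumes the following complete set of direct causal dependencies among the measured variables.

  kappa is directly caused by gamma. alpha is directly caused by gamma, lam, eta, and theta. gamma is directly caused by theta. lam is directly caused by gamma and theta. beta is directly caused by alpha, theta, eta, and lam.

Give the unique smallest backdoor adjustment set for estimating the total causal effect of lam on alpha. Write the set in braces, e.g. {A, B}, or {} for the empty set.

Variables eligible for adjustment (non-descendants of lam, excluding lam and alpha): {eta, gamma, kappa, theta}.
Backdoor paths from lam to alpha:
  P1: lam <- theta -> gamma -> alpha
  P2: lam <- theta -> alpha
  P3: lam <- theta -> beta <- eta -> alpha
  P4: lam <- theta -> beta <- alpha
  P5: lam <- gamma <- theta -> alpha
  P6: lam <- gamma <- theta -> beta <- eta -> alpha
  P7: lam <- gamma <- theta -> beta <- alpha
  P8: lam <- gamma -> alpha
The empty set is not sufficient: P1 (lam <- theta -> gamma -> alpha) has no collider blocking it and no conditioned non-collider, so it is open.
Try {gamma, theta}:
  P1: blocked at fork node theta ∈ conditioning set.
  P2: blocked at fork node theta ∈ conditioning set.
  P3: blocked at fork node theta ∈ conditioning set.
  P4: blocked at fork node theta ∈ conditioning set.
  P5: blocked at chain node gamma ∈ conditioning set.
  P6: blocked at chain node gamma ∈ conditioning set.
  P7: blocked at chain node gamma ∈ conditioning set.
  P8: blocked at fork node gamma ∈ conditioning set.
{gamma, theta} contains no descendant of lam and blocks every backdoor path.
Every element of {gamma, theta} is needed (dropping gamma leaves P8 open; dropping theta leaves P2 open), so no proper subset is valid.
Among all size-2 subsets of the eligible variables, only {gamma, theta} blocks every backdoor path, so it is the unique smallest valid adjustment set.

{gamma, theta}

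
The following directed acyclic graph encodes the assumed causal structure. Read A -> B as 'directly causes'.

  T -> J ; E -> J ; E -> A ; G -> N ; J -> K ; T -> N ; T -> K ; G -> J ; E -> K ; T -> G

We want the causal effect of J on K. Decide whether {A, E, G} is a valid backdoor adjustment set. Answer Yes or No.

Backdoor paths from J to K (paths whose first edge points into J):
  P1: J <- T -> K
  P2: J <- G <- T -> K
  P3: J <- G -> N <- T -> K
  P4: J <- E -> K
Condition 1 (no descendant of J in the set): holds — descendants of J are {K}; none are in {A, E, G}.
Condition 2 (every backdoor path blocked by {A, E, G}):
  P1: open — no interior node is in the conditioning set.
  P2: blocked at chain node G ∈ conditioning set.
  P3: blocked at fork node G ∈ conditioning set.
  P4: blocked at fork node E ∈ conditioning set.
{A, E, G} does not satisfy the backdoor criterion.

No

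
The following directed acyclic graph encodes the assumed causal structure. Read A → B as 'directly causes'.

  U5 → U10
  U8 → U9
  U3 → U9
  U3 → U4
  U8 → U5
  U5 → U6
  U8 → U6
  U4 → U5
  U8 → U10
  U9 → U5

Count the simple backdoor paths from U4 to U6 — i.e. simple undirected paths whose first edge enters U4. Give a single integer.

6

A backdoor path from U4 to U6 is any simple undirected path whose first edge points into U4 (i.e. leaves U4 via a parent).
Parents of U4: {U3}.
Enumerating:
  P1: U4 <- U3 -> U9 <- U8 -> U5 -> U6
  P2: U4 <- U3 -> U9 <- U8 -> U10 <- U5 -> U6
  P3: U4 <- U3 -> U9 <- U8 -> U6
  P4: U4 <- U3 -> U9 -> U5 <- U8 -> U6
  P5: U4 <- U3 -> U9 -> U5 -> U10 <- U8 -> U6
  P6: U4 <- U3 -> U9 -> U5 -> U6
That exhausts the simple backdoor paths. Count: 6.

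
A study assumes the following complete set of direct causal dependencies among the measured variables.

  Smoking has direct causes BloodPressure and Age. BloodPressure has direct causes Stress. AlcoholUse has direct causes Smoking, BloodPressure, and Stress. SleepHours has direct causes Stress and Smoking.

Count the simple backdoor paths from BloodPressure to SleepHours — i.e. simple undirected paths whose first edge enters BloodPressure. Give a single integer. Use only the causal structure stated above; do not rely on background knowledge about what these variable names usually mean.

A backdoor path from BloodPressure to SleepHours is any simple undirected path whose first edge points into BloodPressure (i.e. leaves BloodPressure via a parent).
Parents of BloodPressure: {Stress}.
Enumerating:
  P1: BloodPressure <- Stress -> SleepHours
  P2: BloodPressure <- Stress -> AlcoholUse <- Smoking -> SleepHours
That exhausts the simple backdoor paths. Count: 2.

2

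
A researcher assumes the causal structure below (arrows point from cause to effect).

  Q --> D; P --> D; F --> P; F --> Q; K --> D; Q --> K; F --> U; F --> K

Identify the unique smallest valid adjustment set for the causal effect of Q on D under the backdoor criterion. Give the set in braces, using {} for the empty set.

{F}

Variables eligible for adjustment (non-descendants of Q, excluding Q and D): {F, P, U}.
Backdoor paths from Q to D:
  P1: Q <- F -> P -> D
  P2: Q <- F -> K -> D
The empty set is not sufficient: P1 (Q <- F -> P -> D) has no collider blocking it and no conditioned non-collider, so it is open.
Try {F}:
  P1: blocked at fork node F ∈ conditioning set.
  P2: blocked at fork node F ∈ conditioning set.
{F} contains no descendant of Q and blocks every backdoor path.
No other singleton works — e.g. {P} leaves P2 open — so {F} is the unique smallest valid adjustment set.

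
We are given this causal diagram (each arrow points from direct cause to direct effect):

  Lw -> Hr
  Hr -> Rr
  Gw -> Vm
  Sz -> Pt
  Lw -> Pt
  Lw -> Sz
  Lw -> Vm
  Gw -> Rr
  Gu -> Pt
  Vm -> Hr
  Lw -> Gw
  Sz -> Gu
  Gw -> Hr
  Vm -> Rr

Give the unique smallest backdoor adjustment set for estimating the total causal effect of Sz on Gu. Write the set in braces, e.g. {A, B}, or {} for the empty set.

{}

Variables eligible for adjustment (non-descendants of Sz, excluding Sz and Gu): {Gw, Hr, Lw, Rr, Vm}.
Backdoor paths from Sz to Gu:
  P1: Sz <- Lw -> Pt <- Gu
Each backdoor path contains an unconditioned collider, so every path is already blocked with the empty conditioning set:
  P1: blocked at collider Pt (neither it nor any descendant is in the conditioning set).
The empty set is therefore the unique smallest valid set.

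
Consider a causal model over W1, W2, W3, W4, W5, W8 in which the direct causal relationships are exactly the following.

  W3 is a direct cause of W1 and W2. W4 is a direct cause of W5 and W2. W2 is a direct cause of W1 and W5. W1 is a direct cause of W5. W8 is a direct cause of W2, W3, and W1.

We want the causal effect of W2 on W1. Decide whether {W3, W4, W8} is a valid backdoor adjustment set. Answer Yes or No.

Backdoor paths from W2 to W1 (paths whose first edge points into W2):
  P1: W2 <- W4 -> W5 <- W1
  P2: W2 <- W8 -> W3 -> W1
  P3: W2 <- W8 -> W1
  P4: W2 <- W3 <- W8 -> W1
  P5: W2 <- W3 -> W1
Condition 1 (no descendant of W2 in the set): holds — descendants of W2 are {W1, W5}; none are in {W3, W4, W8}.
Condition 2 (every backdoor path blocked by {W3, W4, W8}):
  P1: blocked at fork node W4 ∈ conditioning set.
  P2: blocked at fork node W8 ∈ conditioning set.
  P3: blocked at fork node W8 ∈ conditioning set.
  P4: blocked at chain node W3 ∈ conditioning set.
  P5: blocked at fork node W3 ∈ conditioning set.
{W3, W4, W8} satisfies the backdoor criterion.

Yes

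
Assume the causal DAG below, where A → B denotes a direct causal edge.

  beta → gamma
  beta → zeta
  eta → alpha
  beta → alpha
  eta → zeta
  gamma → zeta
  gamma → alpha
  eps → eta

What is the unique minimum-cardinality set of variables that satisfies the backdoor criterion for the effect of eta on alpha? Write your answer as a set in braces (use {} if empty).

Variables eligible for adjustment (non-descendants of eta, excluding eta and alpha): {beta, eps, gamma}.
Backdoor paths from eta to alpha:
  (none)
With no backdoor paths the empty set already satisfies the criterion, and it is trivially minimal.

{}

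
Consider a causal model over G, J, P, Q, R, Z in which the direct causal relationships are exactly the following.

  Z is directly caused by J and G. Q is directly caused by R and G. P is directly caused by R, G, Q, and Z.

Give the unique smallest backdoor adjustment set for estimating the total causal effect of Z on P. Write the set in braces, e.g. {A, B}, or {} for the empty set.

Variables eligible for adjustment (non-descendants of Z, excluding Z and P): {G, J, Q, R}.
Backdoor paths from Z to P:
  P1: Z <- G -> Q <- R -> P
  P2: Z <- G -> Q -> P
  P3: Z <- G -> P
The empty set is not sufficient: P2 (Z <- G -> Q -> P) has no collider blocking it and no conditioned non-collider, so it is open.
Try {G}:
  P1: blocked at fork node G ∈ conditioning set.
  P2: blocked at fork node G ∈ conditioning set.
  P3: blocked at fork node G ∈ conditioning set.
{G} contains no descendant of Z and blocks every backdoor path.
No other singleton works — e.g. {J} leaves P2 open — so {G} is the unique smallest valid adjustment set.

{G}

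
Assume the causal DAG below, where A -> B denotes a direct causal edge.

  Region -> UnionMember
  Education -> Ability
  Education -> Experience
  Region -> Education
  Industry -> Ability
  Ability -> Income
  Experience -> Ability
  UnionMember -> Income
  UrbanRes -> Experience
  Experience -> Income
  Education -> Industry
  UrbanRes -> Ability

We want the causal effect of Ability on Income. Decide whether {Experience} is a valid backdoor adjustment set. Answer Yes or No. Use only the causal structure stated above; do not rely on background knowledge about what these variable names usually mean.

No

Backdoor paths from Ability to Income (paths whose first edge points into Ability):
  P1: Ability <- UrbanRes -> Experience <- Education <- Region -> UnionMember -> Income
  P2: Ability <- UrbanRes -> Experience -> Income
  P3: Ability <- Education <- Region -> UnionMember -> Income
  P4: Ability <- Education -> Experience -> Income
  P5: Ability <- Industry <- Education <- Region -> UnionMember -> Income
  P6: Ability <- Industry <- Education -> Experience -> Income
  P7: Ability <- Experience <- Education <- Region -> UnionMember -> Income
  P8: Ability <- Experience -> Income
Condition 1 (no descendant of Ability in the set): holds — descendants of Ability are {Income}; none are in {Experience}.
Condition 2 (every backdoor path blocked by {Experience}):
  P1: open — collider(s) Experience are conditioned on (or have a conditioned descendant) and no non-collider on the path is in the set.
  P2: blocked at chain node Experience ∈ conditioning set.
  P3: open — no interior node is in the conditioning set.
  P4: blocked at chain node Experience ∈ conditioning set.
  P5: open — no interior node is in the conditioning set.
  P6: blocked at chain node Experience ∈ conditioning set.
  P7: blocked at chain node Experience ∈ conditioning set.
  P8: blocked at fork node Experience ∈ conditioning set.
{Experience} does not satisfy the backdoor criterion.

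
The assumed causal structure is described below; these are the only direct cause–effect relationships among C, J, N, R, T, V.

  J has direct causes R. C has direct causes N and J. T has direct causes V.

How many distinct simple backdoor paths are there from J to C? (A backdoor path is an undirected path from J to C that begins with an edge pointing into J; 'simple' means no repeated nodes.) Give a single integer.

A backdoor path from J to C is any simple undirected path whose first edge points into J (i.e. leaves J via a parent).
Parents of J: {R}.
No simple path from any parent of J reaches C without revisiting J, so there are no backdoor paths.

0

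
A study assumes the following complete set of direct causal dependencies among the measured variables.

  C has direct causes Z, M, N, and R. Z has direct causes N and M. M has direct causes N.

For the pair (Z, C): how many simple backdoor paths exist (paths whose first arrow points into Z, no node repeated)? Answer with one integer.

4

A backdoor path from Z to C is any simple undirected path whose first edge points into Z (i.e. leaves Z via a parent).
Parents of Z: {M, N}.
Enumerating:
  P1: Z <- N -> M -> C
  P2: Z <- N -> C
  P3: Z <- M <- N -> C
  P4: Z <- M -> C
That exhausts the simple backdoor paths. Count: 4.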